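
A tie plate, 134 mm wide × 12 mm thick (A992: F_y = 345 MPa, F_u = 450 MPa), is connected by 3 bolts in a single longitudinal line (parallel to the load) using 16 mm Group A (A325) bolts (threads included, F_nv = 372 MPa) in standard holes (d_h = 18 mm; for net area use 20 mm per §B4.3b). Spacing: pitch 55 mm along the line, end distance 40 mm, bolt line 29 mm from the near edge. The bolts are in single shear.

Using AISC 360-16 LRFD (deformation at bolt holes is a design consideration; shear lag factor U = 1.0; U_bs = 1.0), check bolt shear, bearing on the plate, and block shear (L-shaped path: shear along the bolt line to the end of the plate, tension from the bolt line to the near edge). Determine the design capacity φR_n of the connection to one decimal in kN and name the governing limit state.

Bolt shear: A_b = π(16)²/4 = 201.06 mm². φR_n = 0.75 × 372 × 201.06 × 3 × 1 = 168.3 kN.
Bearing (12 mm plate, F_u = 450 MPa): end bolts L_c = 40 − 18/2 = 31, R_n = min(1.2×31×12×450, 2.4×16×12×450) = 200.88 kN/bolt; interior L_c = 55 − 18 = 37, R_n = 207.36 kN/bolt. φR_n = 0.75 × (1×200.88 + 2×207.36) = 461.7 kN.
Block shear: shear path 1×[40+2×55] = 1×150 mm, A_gv = 1800, A_nv = 1×(150 − 2.5×20)×12 = 1200 mm²; tension to near edge: (29 − 0.5×20)×12 = 228 mm². R_n = min(0.6×450×1200, 0.6×345×1800) + 1.0×450×228 = min(324, 372.6) + 102.6 = 426.6 kN. φR_n = 0.75 × 426.6 = 320.0 kN.
Governing: min(168.3, 461.7, 320.0) = 168.3 kN → bolt shear.

168.3 kN (bolt shear governs)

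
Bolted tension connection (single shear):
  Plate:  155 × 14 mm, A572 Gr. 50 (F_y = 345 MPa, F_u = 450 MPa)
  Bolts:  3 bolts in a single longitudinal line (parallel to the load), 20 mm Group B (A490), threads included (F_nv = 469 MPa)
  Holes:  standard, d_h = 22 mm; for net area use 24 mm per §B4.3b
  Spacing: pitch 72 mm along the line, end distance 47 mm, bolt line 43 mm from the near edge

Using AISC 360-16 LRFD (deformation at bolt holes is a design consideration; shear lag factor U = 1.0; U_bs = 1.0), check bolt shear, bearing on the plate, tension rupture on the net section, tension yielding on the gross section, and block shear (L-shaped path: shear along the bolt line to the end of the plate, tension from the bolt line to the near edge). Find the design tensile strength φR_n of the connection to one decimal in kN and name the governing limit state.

Bolt shear: A_b = π(20)²/4 = 314.16 mm². φR_n = 0.75 × 469 × 314.16 × 3 × 1 = 331.5 kN.
Bearing (14 mm plate, F_u = 450 MPa): end bolts L_c = 47 − 22/2 = 36, R_n = min(1.2×36×14×450, 2.4×20×14×450) = 272.16 kN/bolt; interior L_c = 72 − 22 = 50, R_n = 302.4 kN/bolt. φR_n = 0.75 × (1×272.16 + 2×302.4) = 657.7 kN.
Tension rupture (net): A_n = (155 − 1×24)×14 = 1834 mm² (U = 1.0, A_e = A_n). φR_n = 0.75 × 450 × 1834 = 619.0 kN.
Tension yield (gross): A_g = 155×14 = 2170 mm². φR_n = 0.90 × 345 × 2170 = 673.8 kN.
Block shear: shear path 1×[47+2×72] = 1×191 mm, A_gv = 2674, A_nv = 1×(191 − 2.5×24)×14 = 1834 mm²; tension to near edge: (43 − 0.5×24)×14 = 434 mm². R_n = min(0.6×450×1834, 0.6×345×2674) + 1.0×450×434 = min(495.18, 553.52) + 195.3 = 690.48 kN. φR_n = 0.75 × 690.48 = 517.9 kN.
Governing: min(331.5, 657.7, 619.0, 673.8, 517.9) = 331.5 kN → bolt shear.

331.5 kN (bolt shear governs)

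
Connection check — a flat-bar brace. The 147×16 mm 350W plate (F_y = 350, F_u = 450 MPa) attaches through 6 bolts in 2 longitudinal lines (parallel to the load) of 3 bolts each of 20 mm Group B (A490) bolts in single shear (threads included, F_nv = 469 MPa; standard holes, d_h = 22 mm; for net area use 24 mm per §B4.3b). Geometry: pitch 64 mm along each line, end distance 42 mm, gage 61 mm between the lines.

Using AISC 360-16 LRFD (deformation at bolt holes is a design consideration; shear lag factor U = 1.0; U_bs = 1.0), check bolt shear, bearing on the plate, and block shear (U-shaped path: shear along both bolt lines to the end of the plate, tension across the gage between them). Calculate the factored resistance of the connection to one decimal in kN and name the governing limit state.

663.0 kN (bolt shear governs)

Bolt shear: A_b = π(20)²/4 = 314.16 mm². φR_n = 0.75 × 469 × 314.16 × 6 × 1 = 663.0 kN.
Bearing (16 mm plate, F_u = 450 MPa): end bolts L_c = 42 − 22/2 = 31, R_n = min(1.2×31×16×450, 2.4×20×16×450) = 267.84 kN/bolt; interior L_c = 64 − 22 = 42, R_n = 345.6 kN/bolt. φR_n = 0.75 × (2×267.84 + 4×345.6) = 1438.6 kN.
Block shear: shear path 2×[42+2×64] = 2×170 mm, A_gv = 5440, A_nv = 2×(170 − 2.5×24)×16 = 3520 mm²; tension across gage: (61 − 1×24)×16 = 592 mm². R_n = min(0.6×450×3520, 0.6×350×5440) + 1.0×450×592 = min(950.4, 1142.4) + 266.4 = 1216.8 kN. φR_n = 0.75 × 1216.8 = 912.6 kN.
Governing: min(663.0, 1438.6, 912.6) = 663.0 kN → bolt shear.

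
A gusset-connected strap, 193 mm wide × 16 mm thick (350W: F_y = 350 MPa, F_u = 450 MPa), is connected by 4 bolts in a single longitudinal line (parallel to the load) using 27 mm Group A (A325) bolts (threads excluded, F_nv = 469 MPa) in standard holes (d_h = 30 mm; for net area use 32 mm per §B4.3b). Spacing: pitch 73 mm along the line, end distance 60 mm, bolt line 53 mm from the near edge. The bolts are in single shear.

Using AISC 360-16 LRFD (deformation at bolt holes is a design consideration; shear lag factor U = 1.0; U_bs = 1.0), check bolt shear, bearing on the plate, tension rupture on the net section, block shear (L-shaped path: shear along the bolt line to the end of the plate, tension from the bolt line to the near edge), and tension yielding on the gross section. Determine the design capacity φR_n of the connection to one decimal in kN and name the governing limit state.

Bolt shear: A_b = π(27)²/4 = 572.56 mm². φR_n = 0.75 × 469 × 572.56 × 4 × 1 = 805.6 kN.
Bearing (16 mm plate, F_u = 450 MPa): end bolts L_c = 60 − 30/2 = 45, R_n = min(1.2×45×16×450, 2.4×27×16×450) = 388.8 kN/bolt; interior L_c = 73 − 30 = 43, R_n = 371.52 kN/bolt. φR_n = 0.75 × (1×388.8 + 3×371.52) = 1127.5 kN.
Tension rupture (net): A_n = (193 − 1×32)×16 = 2576 mm² (U = 1.0, A_e = A_n). φR_n = 0.75 × 450 × 2576 = 869.4 kN.
Block shear: shear path 1×[60+3×73] = 1×279 mm, A_gv = 4464, A_nv = 1×(279 − 3.5×32)×16 = 2672 mm²; tension to near edge: (53 − 0.5×32)×16 = 592 mm². R_n = min(0.6×450×2672, 0.6×350×4464) + 1.0×450×592 = min(721.44, 937.44) + 266.4 = 987.84 kN. φR_n = 0.75 × 987.84 = 740.9 kN.
Tension yield (gross): A_g = 193×16 = 3088 mm². φR_n = 0.90 × 350 × 3088 = 972.7 kN.
Governing: min(805.6, 1127.5, 869.4, 740.9, 972.7) = 740.9 kN → block shear.

740.9 kN (block shear governs)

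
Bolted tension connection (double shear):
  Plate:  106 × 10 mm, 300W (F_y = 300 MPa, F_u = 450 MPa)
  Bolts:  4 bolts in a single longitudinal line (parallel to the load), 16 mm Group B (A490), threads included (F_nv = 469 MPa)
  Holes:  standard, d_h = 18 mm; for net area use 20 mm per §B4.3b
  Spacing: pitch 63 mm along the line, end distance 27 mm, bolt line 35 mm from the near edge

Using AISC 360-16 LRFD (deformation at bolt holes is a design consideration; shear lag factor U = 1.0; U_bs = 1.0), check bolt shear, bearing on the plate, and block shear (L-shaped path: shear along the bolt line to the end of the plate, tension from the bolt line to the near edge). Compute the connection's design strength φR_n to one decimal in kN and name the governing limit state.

376.0 kN (block shear governs)

Bolt shear: A_b = π(16)²/4 = 201.06 mm². φR_n = 0.75 × 469 × 201.06 × 4 × 2 = 565.8 kN.
Bearing (10 mm plate, F_u = 450 MPa): end bolts L_c = 27 − 18/2 = 18, R_n = min(1.2×18×10×450, 2.4×16×10×450) = 97.2 kN/bolt; interior L_c = 63 − 18 = 45, R_n = 172.8 kN/bolt. φR_n = 0.75 × (1×97.2 + 3×172.8) = 461.7 kN.
Block shear: shear path 1×[27+3×63] = 1×216 mm, A_gv = 2160, A_nv = 1×(216 − 3.5×20)×10 = 1460 mm²; tension to near edge: (35 − 0.5×20)×10 = 250 mm². R_n = min(0.6×450×1460, 0.6×300×2160) + 1.0×450×250 = min(394.2, 388.8) + 112.5 = 501.3 kN. φR_n = 0.75 × 501.3 = 376.0 kN.
Governing: min(565.8, 461.7, 376.0) = 376.0 kN → block shear.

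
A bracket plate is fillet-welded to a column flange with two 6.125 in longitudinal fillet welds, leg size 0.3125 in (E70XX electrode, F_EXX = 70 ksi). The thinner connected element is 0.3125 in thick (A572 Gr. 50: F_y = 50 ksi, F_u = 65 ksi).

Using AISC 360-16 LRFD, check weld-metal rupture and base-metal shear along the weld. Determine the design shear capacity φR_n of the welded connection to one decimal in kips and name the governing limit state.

85.3 kips (weld metal governs)

Weld metal: throat = 0.707×0.3125 = 0.22094 in, L = 2×6.125 = 12.25 in. φR_n = 0.75 × 0.6 × 70 × 0.22094 × 12.25 = 85.3 kips.
Base metal shear (0.3125 in plate): yield φR_n = 1.0×0.6×50×0.3125×12.25 = 114.8 kips; rupture φR_n = 0.75×0.6×65×0.3125×12.25 = 112.0 kips; take 112.0 kips (rupture).
Governing: min(85.3, 112.0) = 85.3 kips → weld metal.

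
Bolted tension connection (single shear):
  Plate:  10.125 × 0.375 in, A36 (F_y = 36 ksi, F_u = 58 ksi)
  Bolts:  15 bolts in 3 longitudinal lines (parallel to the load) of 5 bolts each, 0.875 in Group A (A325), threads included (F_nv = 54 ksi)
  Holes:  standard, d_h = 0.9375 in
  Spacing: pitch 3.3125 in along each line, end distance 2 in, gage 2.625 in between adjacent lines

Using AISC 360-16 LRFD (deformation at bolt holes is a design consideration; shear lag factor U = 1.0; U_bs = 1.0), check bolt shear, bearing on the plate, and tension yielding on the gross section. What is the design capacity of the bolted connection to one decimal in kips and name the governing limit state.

123.0 kips (gross-section yield governs)

Bolt shear: A_b = π(0.875)²/4 = 0.60132 in². φR_n = 0.75 × 54 × 0.60132 × 15 × 1 = 365.3 kips.
Bearing (0.375 in plate, F_u = 58 ksi): end bolts L_c = 2 − 0.9375/2 = 1.53125, R_n = min(1.2×1.53125×0.375×58, 2.4×0.875×0.375×58) = 39.966 kips/bolt; interior L_c = 3.3125 − 0.9375 = 2.375, R_n = 45.675 kips/bolt. φR_n = 0.75 × (3×39.966 + 12×45.675) = 501.0 kips.
Tension yield (gross): A_g = 10.125×0.375 = 3.7969 in². φR_n = 0.90 × 36 × 3.7969 = 123.0 kips.
Governing: min(365.3, 501.0, 123.0) = 123.0 kips → gross-section yield.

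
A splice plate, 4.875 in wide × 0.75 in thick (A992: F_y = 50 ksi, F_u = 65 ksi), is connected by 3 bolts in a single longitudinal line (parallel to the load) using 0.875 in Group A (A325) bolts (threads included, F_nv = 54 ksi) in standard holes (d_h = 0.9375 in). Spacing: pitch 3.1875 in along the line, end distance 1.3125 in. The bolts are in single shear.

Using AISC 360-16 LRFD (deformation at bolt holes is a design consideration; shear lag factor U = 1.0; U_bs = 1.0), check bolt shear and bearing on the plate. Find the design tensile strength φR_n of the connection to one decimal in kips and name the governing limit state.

Bolt shear: A_b = π(0.875)²/4 = 0.60132 in². φR_n = 0.75 × 54 × 0.60132 × 3 × 1 = 73.1 kips.
Bearing (0.75 in plate, F_u = 65 ksi): end bolts L_c = 1.3125 − 0.9375/2 = 0.84375, R_n = min(1.2×0.84375×0.75×65, 2.4×0.875×0.75×65) = 49.359 kips/bolt; interior L_c = 3.1875 − 0.9375 = 2.25, R_n = 102.38 kips/bolt. φR_n = 0.75 × (1×49.359 + 2×102.38) = 190.6 kips.
Governing: min(73.1, 190.6) = 73.1 kips → bolt shear.

73.1 kips (bolt shear governs)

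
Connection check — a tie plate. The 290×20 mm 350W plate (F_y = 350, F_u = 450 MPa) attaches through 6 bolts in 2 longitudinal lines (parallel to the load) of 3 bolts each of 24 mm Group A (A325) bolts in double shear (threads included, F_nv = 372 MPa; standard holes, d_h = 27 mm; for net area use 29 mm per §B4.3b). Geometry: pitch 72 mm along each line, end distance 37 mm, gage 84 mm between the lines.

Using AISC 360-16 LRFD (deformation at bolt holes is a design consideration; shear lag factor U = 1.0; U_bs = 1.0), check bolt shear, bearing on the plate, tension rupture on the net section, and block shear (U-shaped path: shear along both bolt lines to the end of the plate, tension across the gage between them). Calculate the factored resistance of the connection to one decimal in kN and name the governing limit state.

1250.1 kN (block shear governs)

Bolt shear: A_b = π(24)²/4 = 452.39 mm². φR_n = 0.75 × 372 × 452.39 × 6 × 2 = 1514.6 kN.
Bearing (20 mm plate, F_u = 450 MPa): end bolts L_c = 37 − 27/2 = 23.5, R_n = min(1.2×23.5×20×450, 2.4×24×20×450) = 253.8 kN/bolt; interior L_c = 72 − 27 = 45, R_n = 486 kN/bolt. φR_n = 0.75 × (2×253.8 + 4×486) = 1838.7 kN.
Tension rupture (net): A_n = (290 − 2×29)×20 = 4640 mm² (U = 1.0, A_e = A_n). φR_n = 0.75 × 450 × 4640 = 1566.0 kN.
Block shear: shear path 2×[37+2×72] = 2×181 mm, A_gv = 7240, A_nv = 2×(181 − 2.5×29)×20 = 4340 mm²; tension across gage: (84 − 1×29)×20 = 1100 mm². R_n = min(0.6×450×4340, 0.6×350×7240) + 1.0×450×1100 = min(1171.8, 1520.4) + 495 = 1666.8 kN. φR_n = 0.75 × 1666.8 = 1250.1 kN.
Governing: min(1514.6, 1838.7, 1566.0, 1250.1) = 1250.1 kN → block shear.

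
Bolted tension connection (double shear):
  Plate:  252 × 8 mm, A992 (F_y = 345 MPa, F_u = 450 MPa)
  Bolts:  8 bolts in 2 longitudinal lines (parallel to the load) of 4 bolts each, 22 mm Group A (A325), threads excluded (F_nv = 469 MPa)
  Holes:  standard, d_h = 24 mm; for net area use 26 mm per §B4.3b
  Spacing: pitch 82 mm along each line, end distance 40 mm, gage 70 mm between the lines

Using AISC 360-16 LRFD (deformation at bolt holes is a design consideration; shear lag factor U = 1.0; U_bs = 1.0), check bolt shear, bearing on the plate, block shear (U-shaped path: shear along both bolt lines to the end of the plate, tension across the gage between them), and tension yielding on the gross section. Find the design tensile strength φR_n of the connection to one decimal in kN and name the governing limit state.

Bolt shear: A_b = π(22)²/4 = 380.13 mm². φR_n = 0.75 × 469 × 380.13 × 8 × 2 = 2139.4 kN.
Bearing (8 mm plate, F_u = 450 MPa): end bolts L_c = 40 − 24/2 = 28, R_n = min(1.2×28×8×450, 2.4×22×8×450) = 120.96 kN/bolt; interior L_c = 82 − 24 = 58, R_n = 190.08 kN/bolt. φR_n = 0.75 × (2×120.96 + 6×190.08) = 1036.8 kN.
Block shear: shear path 2×[40+3×82] = 2×286 mm, A_gv = 4576, A_nv = 2×(286 − 3.5×26)×8 = 3120 mm²; tension across gage: (70 − 1×26)×8 = 352 mm². R_n = min(0.6×450×3120, 0.6×345×4576) + 1.0×450×352 = min(842.4, 947.23) + 158.4 = 1000.8 kN. φR_n = 0.75 × 1000.8 = 750.6 kN.
Tension yield (gross): A_g = 252×8 = 2016 mm². φR_n = 0.90 × 345 × 2016 = 626.0 kN.
Governing: min(2139.4, 1036.8, 750.6, 626.0) = 626.0 kN → gross-section yield.

626.0 kN (gross-section yield governs)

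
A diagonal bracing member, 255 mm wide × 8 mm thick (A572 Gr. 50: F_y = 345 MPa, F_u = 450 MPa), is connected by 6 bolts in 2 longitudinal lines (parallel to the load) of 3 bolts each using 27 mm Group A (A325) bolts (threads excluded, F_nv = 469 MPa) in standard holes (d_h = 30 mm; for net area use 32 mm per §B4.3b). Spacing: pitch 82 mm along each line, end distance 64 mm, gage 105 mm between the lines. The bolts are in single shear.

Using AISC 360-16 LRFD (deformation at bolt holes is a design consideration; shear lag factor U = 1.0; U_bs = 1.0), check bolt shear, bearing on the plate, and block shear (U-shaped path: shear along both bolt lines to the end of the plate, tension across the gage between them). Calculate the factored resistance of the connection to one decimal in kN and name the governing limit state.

676.6 kN (block shear governs)

Bolt shear: A_b = π(27)²/4 = 572.56 mm². φR_n = 0.75 × 469 × 572.56 × 6 × 1 = 1208.4 kN.
Bearing (8 mm plate, F_u = 450 MPa): end bolts L_c = 64 − 30/2 = 49, R_n = min(1.2×49×8×450, 2.4×27×8×450) = 211.68 kN/bolt; interior L_c = 82 − 30 = 52, R_n = 224.64 kN/bolt. φR_n = 0.75 × (2×211.68 + 4×224.64) = 991.4 kN.
Block shear: shear path 2×[64+2×82] = 2×228 mm, A_gv = 3648, A_nv = 2×(228 − 2.5×32)×8 = 2368 mm²; tension across gage: (105 − 1×32)×8 = 584 mm². R_n = min(0.6×450×2368, 0.6×345×3648) + 1.0×450×584 = min(639.36, 755.14) + 262.8 = 902.16 kN. φR_n = 0.75 × 902.16 = 676.6 kN.
Governing: min(1208.4, 991.4, 676.6) = 676.6 kN → block shear.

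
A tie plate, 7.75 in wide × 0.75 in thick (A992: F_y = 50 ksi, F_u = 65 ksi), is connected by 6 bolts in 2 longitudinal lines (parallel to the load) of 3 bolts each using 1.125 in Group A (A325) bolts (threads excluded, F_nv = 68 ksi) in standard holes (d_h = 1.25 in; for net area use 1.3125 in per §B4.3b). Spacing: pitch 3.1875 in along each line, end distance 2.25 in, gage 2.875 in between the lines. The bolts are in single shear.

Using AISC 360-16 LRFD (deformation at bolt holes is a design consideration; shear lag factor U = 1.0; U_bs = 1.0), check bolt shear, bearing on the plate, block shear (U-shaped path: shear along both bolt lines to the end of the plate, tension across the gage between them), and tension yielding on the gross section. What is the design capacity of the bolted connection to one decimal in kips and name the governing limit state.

Bolt shear: A_b = π(1.125)²/4 = 0.99402 in². φR_n = 0.75 × 68 × 0.99402 × 6 × 1 = 304.2 kips.
Bearing (0.75 in plate, F_u = 65 ksi): end bolts L_c = 2.25 − 1.25/2 = 1.625, R_n = min(1.2×1.625×0.75×65, 2.4×1.125×0.75×65) = 95.063 kips/bolt; interior L_c = 3.1875 − 1.25 = 1.9375, R_n = 113.34 kips/bolt. φR_n = 0.75 × (2×95.063 + 4×113.34) = 482.6 kips.
Block shear: shear path 2×[2.25+2×3.1875] = 2×8.625 in, A_gv = 12.938, A_nv = 2×(8.625 − 2.5×1.3125)×0.75 = 8.0156 in²; tension across gage: (2.875 − 1×1.3125)×0.75 = 1.1719 in². R_n = min(0.6×65×8.0156, 0.6×50×12.938) + 1.0×65×1.1719 = min(312.61, 388.14) + 76.174 = 388.78 kips. φR_n = 0.75 × 388.78 = 291.6 kips.
Tension yield (gross): A_g = 7.75×0.75 = 5.8125 in². φR_n = 0.90 × 50 × 5.8125 = 261.6 kips.
Governing: min(304.2, 482.6, 291.6, 261.6) = 261.6 kips → gross-section yield.

261.6 kips (gross-section yield governs)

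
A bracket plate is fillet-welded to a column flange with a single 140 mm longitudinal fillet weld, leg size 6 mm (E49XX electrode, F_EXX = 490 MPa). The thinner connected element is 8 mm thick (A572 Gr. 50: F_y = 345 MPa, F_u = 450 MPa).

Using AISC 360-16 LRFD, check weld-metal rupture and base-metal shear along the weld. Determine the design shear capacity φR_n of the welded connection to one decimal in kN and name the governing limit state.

Weld metal: throat = 0.707×6 = 4.242 mm, L = 140 mm. φR_n = 0.75 × 0.6 × 490 × 4.242 × 140 = 131.0 kN.
Base metal shear (8 mm plate): yield φR_n = 1.0×0.6×345×8×140 = 231.8 kN; rupture φR_n = 0.75×0.6×450×8×140 = 226.8 kN; take 226.8 kN (rupture).
Governing: min(131.0, 226.8) = 131.0 kN → weld metal.

131.0 kN (weld metal governs)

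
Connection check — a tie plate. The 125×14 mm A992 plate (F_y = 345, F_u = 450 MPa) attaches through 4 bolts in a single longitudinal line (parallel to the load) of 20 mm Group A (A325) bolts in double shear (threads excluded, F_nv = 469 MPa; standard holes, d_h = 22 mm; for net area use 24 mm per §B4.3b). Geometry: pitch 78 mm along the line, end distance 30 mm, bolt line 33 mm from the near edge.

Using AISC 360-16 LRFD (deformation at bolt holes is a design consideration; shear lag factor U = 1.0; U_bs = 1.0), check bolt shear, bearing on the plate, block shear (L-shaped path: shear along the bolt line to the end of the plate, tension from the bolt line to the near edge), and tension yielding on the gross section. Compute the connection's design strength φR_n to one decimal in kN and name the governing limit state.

Bolt shear: A_b = π(20)²/4 = 314.16 mm². φR_n = 0.75 × 469 × 314.16 × 4 × 2 = 884.0 kN.
Bearing (14 mm plate, F_u = 450 MPa): end bolts L_c = 30 − 22/2 = 19, R_n = min(1.2×19×14×450, 2.4×20×14×450) = 143.64 kN/bolt; interior L_c = 78 − 22 = 56, R_n = 302.4 kN/bolt. φR_n = 0.75 × (1×143.64 + 3×302.4) = 788.1 kN.
Block shear: shear path 1×[30+3×78] = 1×264 mm, A_gv = 3696, A_nv = 1×(264 − 3.5×24)×14 = 2520 mm²; tension to near edge: (33 − 0.5×24)×14 = 294 mm². R_n = min(0.6×450×2520, 0.6×345×3696) + 1.0×450×294 = min(680.4, 765.07) + 132.3 = 812.7 kN. φR_n = 0.75 × 812.7 = 609.5 kN.
Tension yield (gross): A_g = 125×14 = 1750 mm². φR_n = 0.90 × 345 × 1750 = 543.4 kN.
Governing: min(884.0, 788.1, 609.5, 543.4) = 543.4 kN → gross-section yield.

543.4 kN (gross-section yield governs)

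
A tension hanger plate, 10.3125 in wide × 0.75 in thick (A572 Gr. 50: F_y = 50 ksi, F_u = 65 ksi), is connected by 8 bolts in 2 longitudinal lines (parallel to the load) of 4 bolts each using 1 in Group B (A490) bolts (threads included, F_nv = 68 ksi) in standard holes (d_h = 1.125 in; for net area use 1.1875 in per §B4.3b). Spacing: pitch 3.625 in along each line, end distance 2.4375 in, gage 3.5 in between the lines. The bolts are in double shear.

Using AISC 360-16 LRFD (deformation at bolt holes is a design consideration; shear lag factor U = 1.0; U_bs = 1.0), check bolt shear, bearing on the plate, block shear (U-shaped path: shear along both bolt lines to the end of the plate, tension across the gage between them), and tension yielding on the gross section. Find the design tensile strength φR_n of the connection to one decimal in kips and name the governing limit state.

Bolt shear: A_b = π(1)²/4 = 0.7854 in². φR_n = 0.75 × 68 × 0.7854 × 8 × 2 = 640.9 kips.
Bearing (0.75 in plate, F_u = 65 ksi): end bolts L_c = 2.4375 − 1.125/2 = 1.875, R_n = min(1.2×1.875×0.75×65, 2.4×1×0.75×65) = 109.69 kips/bolt; interior L_c = 3.625 − 1.125 = 2.5, R_n = 117 kips/bolt. φR_n = 0.75 × (2×109.69 + 6×117) = 691.0 kips.
Block shear: shear path 2×[2.4375+3×3.625] = 2×13.3125 in, A_gv = 19.969, A_nv = 2×(13.3125 − 3.5×1.1875)×0.75 = 13.734 in²; tension across gage: (3.5 − 1×1.1875)×0.75 = 1.7344 in². R_n = min(0.6×65×13.734, 0.6×50×19.969) + 1.0×65×1.7344 = min(535.63, 599.07) + 112.74 = 648.37 kips. φR_n = 0.75 × 648.37 = 486.3 kips.
Tension yield (gross): A_g = 10.3125×0.75 = 7.7344 in². φR_n = 0.90 × 50 × 7.7344 = 348.0 kips.
Governing: min(640.9, 691.0, 486.3, 348.0) = 348.0 kips → gross-section yield.

348.0 kips (gross-section yield governs)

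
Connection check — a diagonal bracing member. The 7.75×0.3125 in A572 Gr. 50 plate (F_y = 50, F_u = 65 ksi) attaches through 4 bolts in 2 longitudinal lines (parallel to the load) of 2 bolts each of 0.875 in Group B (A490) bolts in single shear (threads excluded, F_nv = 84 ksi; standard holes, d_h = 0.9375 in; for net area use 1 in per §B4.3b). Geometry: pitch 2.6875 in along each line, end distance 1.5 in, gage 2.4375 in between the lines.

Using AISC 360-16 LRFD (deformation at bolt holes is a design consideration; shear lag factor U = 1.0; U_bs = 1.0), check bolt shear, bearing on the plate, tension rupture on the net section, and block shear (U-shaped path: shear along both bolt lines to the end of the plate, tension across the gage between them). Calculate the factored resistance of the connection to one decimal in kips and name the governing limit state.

Bolt shear: A_b = π(0.875)²/4 = 0.60132 in². φR_n = 0.75 × 84 × 0.60132 × 4 × 1 = 151.5 kips.
Bearing (0.3125 in plate, F_u = 65 ksi): end bolts L_c = 1.5 − 0.9375/2 = 1.03125, R_n = min(1.2×1.03125×0.3125×65, 2.4×0.875×0.3125×65) = 25.137 kips/bolt; interior L_c = 2.6875 − 0.9375 = 1.75, R_n = 42.656 kips/bolt. φR_n = 0.75 × (2×25.137 + 2×42.656) = 101.7 kips.
Tension rupture (net): A_n = (7.75 − 2×1)×0.3125 = 1.7969 in² (U = 1.0, A_e = A_n). φR_n = 0.75 × 65 × 1.7969 = 87.6 kips.
Block shear: shear path 2×[1.5+1×2.6875] = 2×4.1875 in, A_gv = 2.6172, A_nv = 2×(4.1875 − 1.5×1)×0.3125 = 1.6797 in²; tension across gage: (2.4375 − 1×1)×0.3125 = 0.44922 in². R_n = min(0.6×65×1.6797, 0.6×50×2.6172) + 1.0×65×0.44922 = min(65.508, 78.516) + 29.199 = 94.707 kips. φR_n = 0.75 × 94.707 = 71.0 kips.
Governing: min(151.5, 101.7, 87.6, 71.0) = 71.0 kips → block shear.

71.0 kips (block shear governs)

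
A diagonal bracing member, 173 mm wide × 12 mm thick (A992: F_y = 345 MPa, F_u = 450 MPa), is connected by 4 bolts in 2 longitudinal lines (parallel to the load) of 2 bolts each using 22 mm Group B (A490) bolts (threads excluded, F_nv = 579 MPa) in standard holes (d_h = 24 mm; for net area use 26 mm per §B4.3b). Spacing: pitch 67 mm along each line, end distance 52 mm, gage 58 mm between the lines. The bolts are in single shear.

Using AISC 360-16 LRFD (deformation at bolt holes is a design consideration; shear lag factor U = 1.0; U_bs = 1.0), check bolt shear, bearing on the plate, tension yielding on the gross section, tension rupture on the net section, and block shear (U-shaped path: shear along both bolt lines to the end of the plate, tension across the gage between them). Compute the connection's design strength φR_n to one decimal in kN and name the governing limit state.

490.1 kN (net-section rupture governs)

Bolt shear: A_b = π(22)²/4 = 380.13 mm². φR_n = 0.75 × 579 × 380.13 × 4 × 1 = 660.3 kN.
Bearing (12 mm plate, F_u = 450 MPa): end bolts L_c = 52 − 24/2 = 40, R_n = min(1.2×40×12×450, 2.4×22×12×450) = 259.2 kN/bolt; interior L_c = 67 − 24 = 43, R_n = 278.64 kN/bolt. φR_n = 0.75 × (2×259.2 + 2×278.64) = 806.8 kN.
Tension yield (gross): A_g = 173×12 = 2076 mm². φR_n = 0.90 × 345 × 2076 = 644.6 kN.
Tension rupture (net): A_n = (173 − 2×26)×12 = 1452 mm² (U = 1.0, A_e = A_n). φR_n = 0.75 × 450 × 1452 = 490.1 kN.
Block shear: shear path 2×[52+1×67] = 2×119 mm, A_gv = 2856, A_nv = 2×(119 − 1.5×26)×12 = 1920 mm²; tension across gage: (58 − 1×26)×12 = 384 mm². R_n = min(0.6×450×1920, 0.6×345×2856) + 1.0×450×384 = min(518.4, 591.19) + 172.8 = 691.2 kN. φR_n = 0.75 × 691.2 = 518.4 kN.
Governing: min(660.3, 806.8, 644.6, 490.1, 518.4) = 490.1 kN → net-section rupture.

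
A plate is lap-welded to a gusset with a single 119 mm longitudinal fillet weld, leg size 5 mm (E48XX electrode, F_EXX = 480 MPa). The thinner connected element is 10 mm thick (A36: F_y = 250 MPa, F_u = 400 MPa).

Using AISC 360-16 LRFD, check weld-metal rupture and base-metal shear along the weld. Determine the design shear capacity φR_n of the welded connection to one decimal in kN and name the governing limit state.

90.9 kN (weld metal governs)

Weld metal: throat = 0.707×5 = 3.535 mm, L = 119 mm. φR_n = 0.75 × 0.6 × 480 × 3.535 × 119 = 90.9 kN.
Base metal shear (10 mm plate): yield φR_n = 1.0×0.6×250×10×119 = 178.5 kN; rupture φR_n = 0.75×0.6×400×10×119 = 214.2 kN; take 178.5 kN (yield).
Governing: min(90.9, 178.5) = 90.9 kN → weld metal.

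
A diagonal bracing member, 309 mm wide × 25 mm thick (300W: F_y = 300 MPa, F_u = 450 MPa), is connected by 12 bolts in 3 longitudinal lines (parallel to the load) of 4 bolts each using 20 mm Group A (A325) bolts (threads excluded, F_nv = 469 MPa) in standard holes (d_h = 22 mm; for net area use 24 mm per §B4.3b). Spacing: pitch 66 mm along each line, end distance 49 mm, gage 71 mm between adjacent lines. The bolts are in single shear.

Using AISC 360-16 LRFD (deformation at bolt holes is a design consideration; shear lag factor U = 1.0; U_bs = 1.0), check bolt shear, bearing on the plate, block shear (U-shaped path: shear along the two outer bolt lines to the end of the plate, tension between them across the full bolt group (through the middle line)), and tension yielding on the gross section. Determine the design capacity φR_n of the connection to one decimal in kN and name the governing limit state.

1326.1 kN (bolt shear governs)

Bolt shear: A_b = π(20)²/4 = 314.16 mm². φR_n = 0.75 × 469 × 314.16 × 12 × 1 = 1326.1 kN.
Bearing (25 mm plate, F_u = 450 MPa): end bolts L_c = 49 − 22/2 = 38, R_n = min(1.2×38×25×450, 2.4×20×25×450) = 513 kN/bolt; interior L_c = 66 − 22 = 44, R_n = 540 kN/bolt. φR_n = 0.75 × (3×513 + 9×540) = 4799.3 kN.
Block shear: shear path 2×[49+3×66] = 2×247 mm, A_gv = 12350, A_nv = 2×(247 − 3.5×24)×25 = 8150 mm²; tension across gage: (142 − 2×24)×25 = 2350 mm². R_n = min(0.6×450×8150, 0.6×300×12350) + 1.0×450×2350 = min(2200.5, 2223) + 1057.5 = 3258 kN. φR_n = 0.75 × 3258 = 2443.5 kN.
Tension yield (gross): A_g = 309×25 = 7725 mm². φR_n = 0.90 × 300 × 7725 = 2085.8 kN.
Governing: min(1326.1, 4799.3, 2443.5, 2085.8) = 1326.1 kN → bolt shear.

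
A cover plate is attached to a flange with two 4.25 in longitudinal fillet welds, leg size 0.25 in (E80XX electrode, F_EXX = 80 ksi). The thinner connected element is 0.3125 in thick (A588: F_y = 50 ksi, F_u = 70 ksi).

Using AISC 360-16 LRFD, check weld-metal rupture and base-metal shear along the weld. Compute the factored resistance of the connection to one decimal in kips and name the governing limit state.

Weld metal: throat = 0.707×0.25 = 0.17675 in, L = 2×4.25 = 8.5 in. φR_n = 0.75 × 0.6 × 80 × 0.17675 × 8.5 = 54.1 kips.
Base metal shear (0.3125 in plate): yield φR_n = 1.0×0.6×50×0.3125×8.5 = 79.7 kips; rupture φR_n = 0.75×0.6×70×0.3125×8.5 = 83.7 kips; take 79.7 kips (yield).
Governing: min(54.1, 79.7) = 54.1 kips → weld metal.

54.1 kips (weld metal governs)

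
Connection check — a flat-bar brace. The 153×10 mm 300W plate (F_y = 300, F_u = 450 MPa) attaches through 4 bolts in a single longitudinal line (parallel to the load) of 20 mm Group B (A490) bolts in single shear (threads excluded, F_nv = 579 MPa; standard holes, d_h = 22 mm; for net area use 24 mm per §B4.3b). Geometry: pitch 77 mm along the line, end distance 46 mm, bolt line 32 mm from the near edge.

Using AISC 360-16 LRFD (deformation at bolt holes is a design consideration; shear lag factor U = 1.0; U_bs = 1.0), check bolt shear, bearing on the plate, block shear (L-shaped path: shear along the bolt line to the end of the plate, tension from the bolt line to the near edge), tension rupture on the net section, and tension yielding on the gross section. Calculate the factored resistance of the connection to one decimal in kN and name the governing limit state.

413.1 kN (gross-section yield governs)

Bolt shear: A_b = π(20)²/4 = 314.16 mm². φR_n = 0.75 × 579 × 314.16 × 4 × 1 = 545.7 kN.
Bearing (10 mm plate, F_u = 450 MPa): end bolts L_c = 46 − 22/2 = 35, R_n = min(1.2×35×10×450, 2.4×20×10×450) = 189 kN/bolt; interior L_c = 77 − 22 = 55, R_n = 216 kN/bolt. φR_n = 0.75 × (1×189 + 3×216) = 627.8 kN.
Block shear: shear path 1×[46+3×77] = 1×277 mm, A_gv = 2770, A_nv = 1×(277 − 3.5×24)×10 = 1930 mm²; tension to near edge: (32 − 0.5×24)×10 = 200 mm². R_n = min(0.6×450×1930, 0.6×300×2770) + 1.0×450×200 = min(521.1, 498.6) + 90 = 588.6 kN. φR_n = 0.75 × 588.6 = 441.5 kN.
Tension rupture (net): A_n = (153 − 1×24)×10 = 1290 mm² (U = 1.0, A_e = A_n). φR_n = 0.75 × 450 × 1290 = 435.4 kN.
Tension yield (gross): A_g = 153×10 = 1530 mm². φR_n = 0.90 × 300 × 1530 = 413.1 kN.
Governing: min(545.7, 627.8, 441.5, 435.4, 413.1) = 413.1 kN → gross-section yield.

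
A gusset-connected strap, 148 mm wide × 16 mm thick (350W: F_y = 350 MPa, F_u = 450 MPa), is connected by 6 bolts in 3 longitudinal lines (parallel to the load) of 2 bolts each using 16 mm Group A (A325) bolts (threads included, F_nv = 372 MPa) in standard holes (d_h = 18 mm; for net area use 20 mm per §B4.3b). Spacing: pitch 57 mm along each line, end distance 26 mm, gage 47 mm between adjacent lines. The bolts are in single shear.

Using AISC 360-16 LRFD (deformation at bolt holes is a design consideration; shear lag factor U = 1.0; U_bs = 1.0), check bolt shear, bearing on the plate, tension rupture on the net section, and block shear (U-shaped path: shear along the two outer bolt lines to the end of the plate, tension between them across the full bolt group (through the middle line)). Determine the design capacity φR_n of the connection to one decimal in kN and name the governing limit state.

336.6 kN (bolt shear governs)

Bolt shear: A_b = π(16)²/4 = 201.06 mm². φR_n = 0.75 × 372 × 201.06 × 6 × 1 = 336.6 kN.
Bearing (16 mm plate, F_u = 450 MPa): end bolts L_c = 26 − 18/2 = 17, R_n = min(1.2×17×16×450, 2.4×16×16×450) = 146.88 kN/bolt; interior L_c = 57 − 18 = 39, R_n = 276.48 kN/bolt. φR_n = 0.75 × (3×146.88 + 3×276.48) = 952.6 kN.
Tension rupture (net): A_n = (148 − 3×20)×16 = 1408 mm² (U = 1.0, A_e = A_n). φR_n = 0.75 × 450 × 1408 = 475.2 kN.
Block shear: shear path 2×[26+1×57] = 2×83 mm, A_gv = 2656, A_nv = 2×(83 − 1.5×20)×16 = 1696 mm²; tension across gage: (94 − 2×20)×16 = 864 mm². R_n = min(0.6×450×1696, 0.6×350×2656) + 1.0×450×864 = min(457.92, 557.76) + 388.8 = 846.72 kN. φR_n = 0.75 × 846.72 = 635.0 kN.
Governing: min(336.6, 952.6, 475.2, 635.0) = 336.6 kN → bolt shear.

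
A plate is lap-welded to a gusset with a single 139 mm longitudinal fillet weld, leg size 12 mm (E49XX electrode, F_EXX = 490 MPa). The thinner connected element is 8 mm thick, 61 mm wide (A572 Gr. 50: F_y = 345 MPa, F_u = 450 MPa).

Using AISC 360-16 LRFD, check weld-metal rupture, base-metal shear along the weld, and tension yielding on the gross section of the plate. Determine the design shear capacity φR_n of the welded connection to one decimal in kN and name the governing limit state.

Weld metal: throat = 0.707×12 = 8.484 mm, L = 139 mm. φR_n = 0.75 × 0.6 × 490 × 8.484 × 139 = 260.0 kN.
Base metal shear (8 mm plate): yield φR_n = 1.0×0.6×345×8×139 = 230.2 kN; rupture φR_n = 0.75×0.6×450×8×139 = 225.2 kN; take 225.2 kN (rupture).
Tension yield (gross): A_g = 61×8 = 488 mm². φR_n = 0.90 × 345 × 488 = 151.5 kN.
Governing: min(260.0, 225.2, 151.5) = 151.5 kN → gross-section yield.

151.5 kN (gross-section yield governs)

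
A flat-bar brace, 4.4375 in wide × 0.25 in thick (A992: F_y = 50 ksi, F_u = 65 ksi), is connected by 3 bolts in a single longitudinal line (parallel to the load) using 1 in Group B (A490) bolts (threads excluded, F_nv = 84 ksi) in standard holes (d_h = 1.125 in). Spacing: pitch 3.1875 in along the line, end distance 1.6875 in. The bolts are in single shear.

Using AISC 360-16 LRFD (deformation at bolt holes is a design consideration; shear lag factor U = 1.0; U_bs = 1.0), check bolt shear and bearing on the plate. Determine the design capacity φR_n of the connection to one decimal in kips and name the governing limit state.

75.0 kips (bearing governs)

Bolt shear: A_b = π(1)²/4 = 0.7854 in². φR_n = 0.75 × 84 × 0.7854 × 3 × 1 = 148.4 kips.
Bearing (0.25 in plate, F_u = 65 ksi): end bolts L_c = 1.6875 − 1.125/2 = 1.125, R_n = min(1.2×1.125×0.25×65, 2.4×1×0.25×65) = 21.938 kips/bolt; interior L_c = 3.1875 − 1.125 = 2.0625, R_n = 39 kips/bolt. φR_n = 0.75 × (1×21.938 + 2×39) = 75.0 kips.
Governing: min(148.4, 75.0) = 75.0 kips → bearing.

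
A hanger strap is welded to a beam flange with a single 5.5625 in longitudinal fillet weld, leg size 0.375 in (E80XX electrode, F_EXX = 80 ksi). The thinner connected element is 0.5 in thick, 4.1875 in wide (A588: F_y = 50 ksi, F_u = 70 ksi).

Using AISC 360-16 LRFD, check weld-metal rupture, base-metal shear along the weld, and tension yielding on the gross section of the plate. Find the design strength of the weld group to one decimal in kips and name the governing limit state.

Weld metal: throat = 0.707×0.375 = 0.26513 in, L = 5.5625 in. φR_n = 0.75 × 0.6 × 80 × 0.26513 × 5.5625 = 53.1 kips.
Base metal shear (0.5 in plate): yield φR_n = 1.0×0.6×50×0.5×5.5625 = 83.4 kips; rupture φR_n = 0.75×0.6×70×0.5×5.5625 = 87.6 kips; take 83.4 kips (yield).
Tension yield (gross): A_g = 4.1875×0.5 = 2.0938 in². φR_n = 0.90 × 50 × 2.0938 = 94.2 kips.
Governing: min(53.1, 83.4, 94.2) = 53.1 kips → weld metal.

53.1 kips (weld metal governs)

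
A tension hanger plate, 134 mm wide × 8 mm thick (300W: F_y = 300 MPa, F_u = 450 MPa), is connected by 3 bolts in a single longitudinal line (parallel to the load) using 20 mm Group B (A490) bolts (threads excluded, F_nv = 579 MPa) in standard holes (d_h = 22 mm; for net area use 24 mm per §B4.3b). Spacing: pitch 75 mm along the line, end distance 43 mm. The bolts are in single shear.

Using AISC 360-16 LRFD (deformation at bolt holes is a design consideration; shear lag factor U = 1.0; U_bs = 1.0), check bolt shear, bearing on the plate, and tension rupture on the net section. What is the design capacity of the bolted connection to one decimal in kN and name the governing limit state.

Bolt shear: A_b = π(20)²/4 = 314.16 mm². φR_n = 0.75 × 579 × 314.16 × 3 × 1 = 409.3 kN.
Bearing (8 mm plate, F_u = 450 MPa): end bolts L_c = 43 − 22/2 = 32, R_n = min(1.2×32×8×450, 2.4×20×8×450) = 138.24 kN/bolt; interior L_c = 75 − 22 = 53, R_n = 172.8 kN/bolt. φR_n = 0.75 × (1×138.24 + 2×172.8) = 362.9 kN.
Tension rupture (net): A_n = (134 − 1×24)×8 = 880 mm² (U = 1.0, A_e = A_n). φR_n = 0.75 × 450 × 880 = 297.0 kN.
Governing: min(409.3, 362.9, 297.0) = 297.0 kN → net-section rupture.

297.0 kN (net-section rupture governs)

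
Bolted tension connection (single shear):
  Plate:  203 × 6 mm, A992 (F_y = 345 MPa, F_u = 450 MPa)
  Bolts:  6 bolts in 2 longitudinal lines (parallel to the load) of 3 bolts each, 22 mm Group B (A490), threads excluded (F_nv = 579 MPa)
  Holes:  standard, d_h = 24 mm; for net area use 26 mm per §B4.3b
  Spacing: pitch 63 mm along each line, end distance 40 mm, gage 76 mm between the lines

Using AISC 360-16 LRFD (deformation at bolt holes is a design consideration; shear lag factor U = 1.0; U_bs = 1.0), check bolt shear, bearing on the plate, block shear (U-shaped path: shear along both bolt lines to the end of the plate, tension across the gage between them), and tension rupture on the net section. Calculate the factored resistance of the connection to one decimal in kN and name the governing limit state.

Bolt shear: A_b = π(22)²/4 = 380.13 mm². φR_n = 0.75 × 579 × 380.13 × 6 × 1 = 990.4 kN.
Bearing (6 mm plate, F_u = 450 MPa): end bolts L_c = 40 − 24/2 = 28, R_n = min(1.2×28×6×450, 2.4×22×6×450) = 90.72 kN/bolt; interior L_c = 63 − 24 = 39, R_n = 126.36 kN/bolt. φR_n = 0.75 × (2×90.72 + 4×126.36) = 515.2 kN.
Block shear: shear path 2×[40+2×63] = 2×166 mm, A_gv = 1992, A_nv = 2×(166 − 2.5×26)×6 = 1212 mm²; tension across gage: (76 − 1×26)×6 = 300 mm². R_n = min(0.6×450×1212, 0.6×345×1992) + 1.0×450×300 = min(327.24, 412.34) + 135 = 462.24 kN. φR_n = 0.75 × 462.24 = 346.7 kN.
Tension rupture (net): A_n = (203 − 2×26)×6 = 906 mm² (U = 1.0, A_e = A_n). φR_n = 0.75 × 450 × 906 = 305.8 kN.
Governing: min(990.4, 515.2, 346.7, 305.8) = 305.8 kN → net-section rupture.

305.8 kN (net-section rupture governs)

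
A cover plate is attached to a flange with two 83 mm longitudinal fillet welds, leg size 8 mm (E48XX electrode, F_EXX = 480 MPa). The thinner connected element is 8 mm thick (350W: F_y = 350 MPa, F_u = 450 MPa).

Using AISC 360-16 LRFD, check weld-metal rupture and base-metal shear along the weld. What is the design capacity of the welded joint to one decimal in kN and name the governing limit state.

202.8 kN (weld metal governs)

Weld metal: throat = 0.707×8 = 5.656 mm, L = 2×83 = 166 mm. φR_n = 0.75 × 0.6 × 480 × 5.656 × 166 = 202.8 kN.
Base metal shear (8 mm plate): yield φR_n = 1.0×0.6×350×8×166 = 278.9 kN; rupture φR_n = 0.75×0.6×450×8×166 = 268.9 kN; take 268.9 kN (rupture).
Governing: min(202.8, 268.9) = 202.8 kN → weld metal.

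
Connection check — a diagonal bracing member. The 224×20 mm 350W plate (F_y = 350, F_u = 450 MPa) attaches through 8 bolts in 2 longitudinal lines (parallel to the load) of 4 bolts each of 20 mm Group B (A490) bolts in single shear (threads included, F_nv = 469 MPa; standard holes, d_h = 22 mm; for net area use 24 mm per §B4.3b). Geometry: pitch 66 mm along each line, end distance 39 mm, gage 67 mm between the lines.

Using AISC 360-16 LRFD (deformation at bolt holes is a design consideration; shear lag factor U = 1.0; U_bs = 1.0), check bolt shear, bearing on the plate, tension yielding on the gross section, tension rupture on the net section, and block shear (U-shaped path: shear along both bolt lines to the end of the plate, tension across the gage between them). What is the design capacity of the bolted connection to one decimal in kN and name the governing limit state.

884.0 kN (bolt shear governs)

Bolt shear: A_b = π(20)²/4 = 314.16 mm². φR_n = 0.75 × 469 × 314.16 × 8 × 1 = 884.0 kN.
Bearing (20 mm plate, F_u = 450 MPa): end bolts L_c = 39 − 22/2 = 28, R_n = min(1.2×28×20×450, 2.4×20×20×450) = 302.4 kN/bolt; interior L_c = 66 − 22 = 44, R_n = 432 kN/bolt. φR_n = 0.75 × (2×302.4 + 6×432) = 2397.6 kN.
Tension yield (gross): A_g = 224×20 = 4480 mm². φR_n = 0.90 × 350 × 4480 = 1411.2 kN.
Tension rupture (net): A_n = (224 − 2×24)×20 = 3520 mm² (U = 1.0, A_e = A_n). φR_n = 0.75 × 450 × 3520 = 1188.0 kN.
Block shear: shear path 2×[39+3×66] = 2×237 mm, A_gv = 9480, A_nv = 2×(237 − 3.5×24)×20 = 6120 mm²; tension across gage: (67 − 1×24)×20 = 860 mm². R_n = min(0.6×450×6120, 0.6×350×9480) + 1.0×450×860 = min(1652.4, 1990.8) + 387 = 2039.4 kN. φR_n = 0.75 × 2039.4 = 1529.6 kN.
Governing: min(884.0, 2397.6, 1411.2, 1188.0, 1529.6) = 884.0 kN → bolt shear.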